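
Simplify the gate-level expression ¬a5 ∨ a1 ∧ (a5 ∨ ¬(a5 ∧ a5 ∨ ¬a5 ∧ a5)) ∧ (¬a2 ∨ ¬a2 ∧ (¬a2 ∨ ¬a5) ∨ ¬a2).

¬a5 ∨ a1 ∧ (a5 ∨ ¬(a5 ∧ a5 ∨ ¬a5 ∧ a5)) ∧ (¬a2 ∨ ¬a2 ∧ (¬a2 ∨ ¬a5) ∨ ¬a2)
= ¬a5 ∨ a1 ∧ (a5 ∨ ¬(a5 ∧ a5)) ∧ (¬a2 ∨ ¬a2 ∧ (¬a2 ∨ ¬a5) ∨ ¬a2)
= ¬a5 ∨ a1 ∧ (a5 ∨ ¬(a5 ∧ a5)) ∧ (¬a2 ∨ ¬a2 ∨ ¬a2)
= ¬a5 ∨ a1 ∧ (a5 ∨ ¬a5) ∧ (¬a2 ∨ ¬a2 ∨ ¬a2)
= ¬a5 ∨ a1 ∧ (a5 ∨ ¬a5) ∧ (¬a2 ∨ ¬a2)
= ¬a5 ∨ a1 ∧ (a5 ∨ ¬a5) ∧ ¬a2
= ¬a5 ∨ a1 ∧ ¬a2

¬a5 ∨ a1 ∧ ¬a2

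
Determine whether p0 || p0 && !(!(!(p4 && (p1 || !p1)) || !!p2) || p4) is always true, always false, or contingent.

contingent

p0 || p0 && !(!(!(p4 && (p1 || !p1)) || !!p2) || p4)
= p0 || p0 && !(p4 && (p1 || !p1) && !p2 || p4)   [De Morgan]
= p0 || p0 && !(p4 && !p2 || p4)   [complement / identity]
= p0 || p0 && !p4   [absorption]
= p0   [absorption]
This depends on p0, so it is not a constant.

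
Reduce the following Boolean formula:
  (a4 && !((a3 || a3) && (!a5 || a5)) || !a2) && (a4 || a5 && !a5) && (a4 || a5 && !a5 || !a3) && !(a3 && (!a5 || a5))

(a4 && !((a3 || a3) && (!a5 || a5)) || !a2) && (a4 || a5 && !a5) && (a4 || a5 && !a5 || !a3) && !(a3 && (!a5 || a5))
= (a4 && !(a3 && (!a5 || a5)) || !a2) && (a4 || a5 && !a5) && (a4 || a5 && !a5 || !a3) && !(a3 && (!a5 || a5))
= (a4 && !(a3 && (!a5 || a5)) || !a2) && (a4 || a5 && !a5) && !(a3 && (!a5 || a5))
= (a4 && !(a3 && (!a5 || a5)) || !a2) && a4 && !(a3 && (!a5 || a5))
= a4 && !(a3 && (!a5 || a5))
= a4 && !a3

a4 && !a3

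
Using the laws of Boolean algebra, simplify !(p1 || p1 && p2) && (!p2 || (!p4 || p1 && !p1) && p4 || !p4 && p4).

!p1 && !p2

!(p1 || p1 && p2) && (!p2 || (!p4 || p1 && !p1) && p4 || !p4 && p4)
= !(p1 || p1 && p2) && (!p2 || (!p4 || p1 && !p1) && p4)   (complement / identity)
= !(p1 || p1 && p2) && (!p2 || !p4 && p4)   (complement / identity)
= !(p1 || p1 && p2) && !p2   (complement / identity)
= !p1 && !p2   (absorption)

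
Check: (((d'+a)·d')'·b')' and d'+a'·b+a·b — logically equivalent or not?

Yes

E1: (((d'+a)·d')'·b')'
    = ((d')'·b')'
    = d'+b
E2: d'+a'·b+a·b
    = d'+b
Both reduce to d'+b, so they are equivalent.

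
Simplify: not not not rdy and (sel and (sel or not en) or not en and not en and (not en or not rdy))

not not not rdy and (sel and (sel or not en) or not en and not en and (not en or not rdy))
= not not not rdy and (sel and (sel or not en) or not en and not en)   (absorption)
= not not not rdy and (sel or not en and not en)   (absorption)
= not not not rdy and (sel or not en)   (idempotence)
= not rdy and (sel or not en)   (double negation)

not rdy and (sel or not en)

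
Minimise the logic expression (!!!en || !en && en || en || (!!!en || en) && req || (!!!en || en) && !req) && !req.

!req

(!!!en || !en && en || en || (!!!en || en) && req || (!!!en || en) && !req) && !req
= (!!!en || en || (!!!en || en) && req || (!!!en || en) && !req) && !req   (complement / identity)
= (!!!en || en || !!!en || en) && !req   (distribution)
= (!!!en || en) && !req   (idempotence)
= (!en || en) && !req   (double negation)
= !req   (complement / identity)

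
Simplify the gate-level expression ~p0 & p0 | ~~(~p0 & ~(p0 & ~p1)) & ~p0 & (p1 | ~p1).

~p0 & p0 | ~~(~p0 & ~(p0 & ~p1)) & ~p0 & (p1 | ~p1)
= ~p0 & p0 | ~(p0 | p0 & ~p1) & ~p0 & (p1 | ~p1)
= ~p0 & p0 | ~p0 & ~p0 & (p1 | ~p1)
= ~p0 & p0 | ~p0 & ~p0
= ~p0

~p0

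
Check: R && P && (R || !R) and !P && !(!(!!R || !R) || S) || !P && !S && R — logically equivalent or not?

No

E1: R && P && (R || !R)
    = R && P   [complement / identity]
E2: !P && !(!(!!R || !R) || S) || !P && !S && R
    = !P && !(!R && R || S) || !P && !S && R   [De Morgan]
    = !P && !S || !P && !S && R   [complement / identity]
    = !P && !S   [absorption]
These differ: at P=0, R=1, S=0, E1 = 0 but E2 = 1.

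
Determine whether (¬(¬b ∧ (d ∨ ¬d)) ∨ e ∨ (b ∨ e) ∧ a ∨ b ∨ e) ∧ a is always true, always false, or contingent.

(¬(¬b ∧ (d ∨ ¬d)) ∨ e ∨ (b ∨ e) ∧ a ∨ b ∨ e) ∧ a
= (¬¬b ∨ e ∨ (b ∨ e) ∧ a ∨ b ∨ e) ∧ a   [complement / identity]
= (¬¬b ∨ e ∨ b ∨ e) ∧ a   [absorption]
= (b ∨ e ∨ b ∨ e) ∧ a   [double negation]
= (b ∨ e) ∧ a   [idempotence]
This depends on a, b, e, so it is not a constant.

contingent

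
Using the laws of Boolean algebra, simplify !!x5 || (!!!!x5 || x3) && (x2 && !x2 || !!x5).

x5

!!x5 || (!!!!x5 || x3) && (x2 && !x2 || !!x5)
= !!x5 || (!!!!x5 || x3) && !!x5   (complement / identity)
= !!x5 || (!!x5 || x3) && !!x5   (double negation)
= !!x5 || !!x5   (absorption)
= !!x5   (idempotence)
= x5   (double negation)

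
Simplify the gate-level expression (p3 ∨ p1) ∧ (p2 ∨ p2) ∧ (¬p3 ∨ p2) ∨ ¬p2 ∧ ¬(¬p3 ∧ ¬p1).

p3 ∨ p1

(p3 ∨ p1) ∧ (p2 ∨ p2) ∧ (¬p3 ∨ p2) ∨ ¬p2 ∧ ¬(¬p3 ∧ ¬p1)
= (p3 ∨ p1) ∧ (p2 ∨ p2) ∧ (¬p3 ∨ p2) ∨ ¬p2 ∧ (p3 ∨ p1)   (De Morgan)
= (p3 ∨ p1) ∧ (p2 ∨ p2 ∧ ¬p3) ∨ ¬p2 ∧ (p3 ∨ p1)   (distribution)
= (p3 ∨ p1) ∧ p2 ∨ ¬p2 ∧ (p3 ∨ p1)   (absorption)
= p3 ∨ p1   (distribution)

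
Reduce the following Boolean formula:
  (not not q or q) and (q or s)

(not not q or q) and (q or s)
= (q or q) and (q or s)
= q and s or q
= q

q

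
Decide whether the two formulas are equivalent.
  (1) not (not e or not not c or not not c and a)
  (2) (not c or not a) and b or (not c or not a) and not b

No

E1: not (not e or not not c or not not c and a)
    = not (not e or not not c)   (absorption)
    = e and not c   (De Morgan)
E2: (not c or not a) and b or (not c or not a) and not b
    = not c or not a   (distribution)
These differ: at a=0, b=0, c=0, e=0, E1 = 0 but E2 = 1.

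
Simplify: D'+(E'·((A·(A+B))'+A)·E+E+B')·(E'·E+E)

D'+E

D'+(E'·((A·(A+B))'+A)·E+E+B')·(E'·E+E)
= D'+(E'·(A'+A)·E+E+B')·(E'·E+E)   [absorption]
= D'+(E'·E+E+B')·(E'·E+E)   [complement / identity]
= D'+E'·E+E   [absorption]
= D'+E   [complement / identity]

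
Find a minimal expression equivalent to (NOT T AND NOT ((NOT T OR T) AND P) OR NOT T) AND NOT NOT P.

(NOT T AND NOT ((NOT T OR T) AND P) OR NOT T) AND NOT NOT P
= (NOT T AND NOT P OR NOT T) AND NOT NOT P   [complement / identity]
= (NOT T AND NOT P OR NOT T) AND P   [double negation]
= NOT T AND P   [absorption]

NOT T AND P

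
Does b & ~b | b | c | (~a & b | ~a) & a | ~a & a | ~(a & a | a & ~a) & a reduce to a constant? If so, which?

b & ~b | b | c | (~a & b | ~a) & a | ~a & a | ~(a & a | a & ~a) & a
= b & ~b | b | c | (~a & b | ~a) & a | ~a & a | ~a & a   (distribution)
= b | c | (~a & b | ~a) & a | ~a & a | ~a & a   (complement / identity)
= b | c | ~a & a | ~a & a | ~a & a   (absorption)
= b | c | ~a & a | ~a & a   (idempotence)
= b | c | ~a & a   (complement / identity)
= b | c   (complement / identity)
This depends on b, c, so it is not a constant.

no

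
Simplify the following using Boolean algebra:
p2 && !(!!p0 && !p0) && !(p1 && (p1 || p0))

p2 && !(!!p0 && !p0) && !(p1 && (p1 || p0))
= p2 && (!p0 || p0) && !(p1 && (p1 || p0))   — De Morgan
= p2 && (!p0 || p0) && !p1   — absorption
= p2 && !p1   — complement / identity

p2 && !p1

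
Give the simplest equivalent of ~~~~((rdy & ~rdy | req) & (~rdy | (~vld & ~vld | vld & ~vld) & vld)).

~~~~((rdy & ~rdy | req) & (~rdy | (~vld & ~vld | vld & ~vld) & vld))
= ~~~~(req & (~rdy | (~vld & ~vld | vld & ~vld) & vld))   [complement / identity]
= ~~~~(req & (~rdy | ~vld & vld))   [distribution]
= ~~~~(req & ~rdy)   [complement / identity]
= ~~(req & ~rdy)   [double negation]
= req & ~rdy   [double negation]

req & ~rdy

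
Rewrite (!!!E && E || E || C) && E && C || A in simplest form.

(!!!E && E || E || C) && E && C || A
= (!E && E || E || C) && E && C || A
= (E || C) && E && C || A
= E && C || A

E && C || A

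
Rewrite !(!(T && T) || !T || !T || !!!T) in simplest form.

T

!(!(T && T) || !T || !T || !!!T)
= !(!T || !T || !T || !!!T)   [idempotence]
= !(!T || !T || !T || !T)   [double negation]
= !(!T || !T)   [idempotence]
= !!T   [idempotence]
= T   [double negation]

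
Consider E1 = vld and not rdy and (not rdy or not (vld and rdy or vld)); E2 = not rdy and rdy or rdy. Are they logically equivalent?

No

E1: vld and not rdy and (not rdy or not (vld and rdy or vld))
    = vld and not rdy and (not rdy or not vld)
    = vld and not rdy
E2: not rdy and rdy or rdy
    = rdy
These differ: at rdy=1, vld=1, E1 = 0 but E2 = 1.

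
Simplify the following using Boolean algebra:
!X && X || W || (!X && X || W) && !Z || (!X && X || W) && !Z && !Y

!X && X || W || (!X && X || W) && !Z || (!X && X || W) && !Z && !Y
= !X && X || W || (!X && X || W) && !Z   — absorption
= !X && X || W   — absorption
= W   — complement / identity

W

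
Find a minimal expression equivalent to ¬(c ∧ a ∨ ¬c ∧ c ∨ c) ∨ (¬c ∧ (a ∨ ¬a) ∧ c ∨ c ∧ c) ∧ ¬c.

¬c

¬(c ∧ a ∨ ¬c ∧ c ∨ c) ∨ (¬c ∧ (a ∨ ¬a) ∧ c ∨ c ∧ c) ∧ ¬c
= ¬(c ∧ a ∨ c) ∨ (¬c ∧ (a ∨ ¬a) ∧ c ∨ c ∧ c) ∧ ¬c   — complement / identity
= ¬(c ∧ a ∨ c) ∨ (¬c ∧ c ∨ c ∧ c) ∧ ¬c   — complement / identity
= ¬(c ∧ a ∨ c) ∨ c ∧ ¬c   — distribution
= ¬c ∨ c ∧ ¬c   — absorption
= ¬c   — complement / identity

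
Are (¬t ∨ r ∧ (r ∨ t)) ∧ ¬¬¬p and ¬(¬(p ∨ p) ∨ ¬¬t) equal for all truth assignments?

No

E1: (¬t ∨ r ∧ (r ∨ t)) ∧ ¬¬¬p
    = (¬t ∨ r) ∧ ¬¬¬p   (absorption)
    = (¬t ∨ r) ∧ ¬p   (double negation)
E2: ¬(¬(p ∨ p) ∨ ¬¬t)
    = (p ∨ p) ∧ ¬t   (De Morgan)
    = p ∧ ¬t   (idempotence)
These differ: at p=1, r=1, t=0, E1 = 0 but E2 = 1.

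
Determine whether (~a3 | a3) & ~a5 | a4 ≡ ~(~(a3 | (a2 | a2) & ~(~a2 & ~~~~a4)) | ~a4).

No

E1: (~a3 | a3) & ~a5 | a4
    = ~a5 | a4   — complement / identity
E2: ~(~(a3 | (a2 | a2) & ~(~a2 & ~~~~a4)) | ~a4)
    = ~(~(a3 | (a2 | a2) & ~(~a2 & ~~a4)) | ~a4)   — double negation
    = ~(~(a3 | (a2 | a2) & (a2 | ~a4)) | ~a4)   — De Morgan
    = ~(~(a3 | a2 & ~a4 | a2) | ~a4)   — distribution
    = (a3 | a2 & ~a4 | a2) & a4   — De Morgan
    = (a3 | a2) & a4   — absorption
These differ: at a2=0, a3=0, a4=0, a5=0, E1 = 1 but E2 = 0.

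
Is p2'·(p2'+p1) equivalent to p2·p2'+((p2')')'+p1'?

No

E1: p2'·(p2'+p1)
    = p2'   [absorption]
E2: p2·p2'+((p2')')'+p1'
    = ((p2')')'+p1'   [complement / identity]
    = p2'+p1'   [double negation]
These differ: at p1=0, p2=1, E1 = 0 but E2 = 1.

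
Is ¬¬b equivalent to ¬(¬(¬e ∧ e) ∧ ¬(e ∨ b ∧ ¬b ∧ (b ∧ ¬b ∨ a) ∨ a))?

No

E1: ¬¬b
    = b   (double negation)
E2: ¬(¬(¬e ∧ e) ∧ ¬(e ∨ b ∧ ¬b ∧ (b ∧ ¬b ∨ a) ∨ a))
    = ¬e ∧ e ∨ e ∨ b ∧ ¬b ∧ (b ∧ ¬b ∨ a) ∨ a   (De Morgan)
    = ¬e ∧ e ∨ e ∨ b ∧ ¬b ∨ a   (absorption)
    = ¬e ∧ e ∨ e ∨ a   (complement / identity)
    = e ∨ a   (complement / identity)
These differ: at a=1, b=0, e=1, E1 = 0 but E2 = 1.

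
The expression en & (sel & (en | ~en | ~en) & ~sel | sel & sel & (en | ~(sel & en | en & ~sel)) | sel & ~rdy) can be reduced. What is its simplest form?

en & sel

en & (sel & (en | ~en | ~en) & ~sel | sel & sel & (en | ~(sel & en | en & ~sel)) | sel & ~rdy)
= en & (sel & (en | ~en) & ~sel | sel & sel & (en | ~(sel & en | en & ~sel)) | sel & ~rdy)   [idempotence]
= en & (sel & (en | ~en) & ~sel | sel & sel & (en | ~en) | sel & ~rdy)   [distribution]
= en & (sel & (en | ~en) | sel & ~rdy)   [distribution]
= en & (sel | sel & ~rdy)   [complement / identity]
= en & sel   [absorption]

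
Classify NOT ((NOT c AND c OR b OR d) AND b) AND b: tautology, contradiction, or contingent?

contradiction

NOT ((NOT c AND c OR b OR d) AND b) AND b
= NOT ((b OR d) AND b) AND b   — complement / identity
= NOT b AND b   — absorption
= FALSE   — complement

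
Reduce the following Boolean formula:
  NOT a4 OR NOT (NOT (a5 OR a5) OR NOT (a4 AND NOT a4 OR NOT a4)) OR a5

NOT a4 OR a5

NOT a4 OR NOT (NOT (a5 OR a5) OR NOT (a4 AND NOT a4 OR NOT a4)) OR a5
= NOT a4 OR NOT (NOT (a5 OR a5) OR NOT NOT a4) OR a5   (complement / identity)
= NOT a4 OR NOT (NOT a5 OR NOT NOT a4) OR a5   (idempotence)
= NOT a4 OR a5 AND NOT a4 OR a5   (De Morgan)
= NOT a4 OR a5   (absorption)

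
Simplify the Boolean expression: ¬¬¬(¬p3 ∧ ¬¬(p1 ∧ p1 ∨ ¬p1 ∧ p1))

p3 ∨ ¬p1

¬¬¬(¬p3 ∧ ¬¬(p1 ∧ p1 ∨ ¬p1 ∧ p1))
= ¬¬¬(¬p3 ∧ ¬¬p1)
= ¬(¬p3 ∧ ¬¬p1)
= p3 ∨ ¬p1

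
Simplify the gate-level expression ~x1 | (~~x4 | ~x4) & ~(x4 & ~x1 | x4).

~x1 | ~x4

~x1 | (~~x4 | ~x4) & ~(x4 & ~x1 | x4)
= ~x1 | (x4 | ~x4) & ~(x4 & ~x1 | x4)
= ~x1 | ~(x4 & ~x1 | x4)
= ~x1 | ~x4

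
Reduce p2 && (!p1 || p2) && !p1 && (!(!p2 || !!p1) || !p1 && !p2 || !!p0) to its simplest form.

p2 && (!p1 || p2) && !p1 && (!(!p2 || !!p1) || !p1 && !p2 || !!p0)
= p2 && (!p1 || p2) && !p1 && (!(!p2 || !!p1) || !p1 && !p2 || p0)
= p2 && !p1 && (!(!p2 || !!p1) || !p1 && !p2 || p0)
= p2 && !p1 && (p2 && !p1 || !p1 && !p2 || p0)
= p2 && !p1 && (!p1 || p0)
= p2 && !p1

p2 && !p1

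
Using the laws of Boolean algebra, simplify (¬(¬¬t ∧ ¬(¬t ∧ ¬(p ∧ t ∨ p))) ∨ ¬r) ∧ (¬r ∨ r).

¬t ∨ ¬r

(¬(¬¬t ∧ ¬(¬t ∧ ¬(p ∧ t ∨ p))) ∨ ¬r) ∧ (¬r ∨ r)
= (¬t ∨ ¬t ∧ ¬(p ∧ t ∨ p) ∨ ¬r) ∧ (¬r ∨ r)   (De Morgan)
= (¬t ∨ ¬t ∧ ¬p ∨ ¬r) ∧ (¬r ∨ r)   (absorption)
= (¬t ∨ ¬r) ∧ (¬r ∨ r)   (absorption)
= ¬t ∨ ¬r   (complement / identity)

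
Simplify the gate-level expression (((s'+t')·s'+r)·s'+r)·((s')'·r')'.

(((s'+t')·s'+r)·s'+r)·((s')'·r')'
= ((s'+r)·s'+r)·((s')'·r')'   [absorption]
= ((s'+r)·s'+r)·(s'+r)   [De Morgan]
= (s'+r)·(s'+r)   [absorption]
= s'+r   [idempotence]

s'+r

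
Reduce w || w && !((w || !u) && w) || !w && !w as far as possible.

true

w || w && !((w || !u) && w) || !w && !w
= w || w && !w || !w && !w   — absorption
= w || !w   — distribution
= true   — complement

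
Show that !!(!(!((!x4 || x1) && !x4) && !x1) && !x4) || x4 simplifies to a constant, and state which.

!!(!(!((!x4 || x1) && !x4) && !x1) && !x4) || x4
= !!(((!x4 || x1) && !x4 || x1) && !x4) || x4
= !!((!x4 || x1) && !x4) || x4
= !!!x4 || x4
= !x4 || x4
= true

true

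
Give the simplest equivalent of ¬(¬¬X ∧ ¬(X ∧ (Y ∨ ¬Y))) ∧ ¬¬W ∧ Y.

¬(¬¬X ∧ ¬(X ∧ (Y ∨ ¬Y))) ∧ ¬¬W ∧ Y
= ¬(¬¬X ∧ ¬X) ∧ ¬¬W ∧ Y   (complement / identity)
= (¬X ∨ X) ∧ ¬¬W ∧ Y   (De Morgan)
= ¬¬W ∧ Y   (complement / identity)
= W ∧ Y   (double negation)

W ∧ Y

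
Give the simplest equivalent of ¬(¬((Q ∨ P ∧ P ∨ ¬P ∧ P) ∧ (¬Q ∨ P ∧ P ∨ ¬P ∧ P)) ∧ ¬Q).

P ∨ Q

¬(¬((Q ∨ P ∧ P ∨ ¬P ∧ P) ∧ (¬Q ∨ P ∧ P ∨ ¬P ∧ P)) ∧ ¬Q)
= ¬(¬(P ∧ P ∨ ¬P ∧ P ∨ Q ∧ ¬Q) ∧ ¬Q)   — distribution
= ¬(¬(P ∨ Q ∧ ¬Q) ∧ ¬Q)   — distribution
= ¬(¬P ∧ ¬Q)   — complement / identity
= P ∨ Q   — De Morgan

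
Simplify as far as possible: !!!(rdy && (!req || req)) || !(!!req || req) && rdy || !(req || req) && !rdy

!rdy || !req

!!!(rdy && (!req || req)) || !(!!req || req) && rdy || !(req || req) && !rdy
= !!!(rdy && (!req || req)) || !(req || req) && rdy || !(req || req) && !rdy   [double negation]
= !!!(rdy && (!req || req)) || !(req || req)   [distribution]
= !!!rdy || !(req || req)   [complement / identity]
= !!!rdy || !req   [idempotence]
= !rdy || !req   [double negation]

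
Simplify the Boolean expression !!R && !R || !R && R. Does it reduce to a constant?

!!R && !R || !R && R
= !!R && !R   (complement / identity)
= R && !R   (double negation)
= false   (complement)

false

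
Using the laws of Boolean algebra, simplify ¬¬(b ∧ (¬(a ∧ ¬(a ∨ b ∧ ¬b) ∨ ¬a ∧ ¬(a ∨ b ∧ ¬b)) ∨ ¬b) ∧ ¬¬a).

b ∧ a

¬¬(b ∧ (¬(a ∧ ¬(a ∨ b ∧ ¬b) ∨ ¬a ∧ ¬(a ∨ b ∧ ¬b)) ∨ ¬b) ∧ ¬¬a)
= ¬¬(b ∧ (¬((a ∨ ¬a) ∧ ¬(a ∨ b ∧ ¬b)) ∨ ¬b) ∧ ¬¬a)
= ¬¬(b ∧ (¬¬(a ∨ b ∧ ¬b) ∨ ¬b) ∧ ¬¬a)
= ¬¬(b ∧ (¬¬a ∨ ¬b) ∧ ¬¬a)
= ¬¬(b ∧ ¬¬a)
= ¬¬(b ∧ a)
= b ∧ a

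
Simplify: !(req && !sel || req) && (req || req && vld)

!(req && !sel || req) && (req || req && vld)
= !(req && !sel || req) && req   — absorption
= !req && req   — absorption
= false   — complement

false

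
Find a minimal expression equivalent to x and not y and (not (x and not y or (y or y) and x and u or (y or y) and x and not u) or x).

x and not y and (not (x and not y or (y or y) and x and u or (y or y) and x and not u) or x)
= x and not y and (not (x and not y or (y or y) and x) or x)   (distribution)
= x and not y and (not (x and not y or y and x) or x)   (idempotence)
= x and not y and (not x or x)   (distribution)
= x and not y   (complement / identity)

x and not y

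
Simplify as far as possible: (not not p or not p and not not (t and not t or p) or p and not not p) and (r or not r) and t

p and t

(not not p or not p and not not (t and not t or p) or p and not not p) and (r or not r) and t
= (not not p or not p and not not p or p and not not p) and (r or not r) and t   — complement / identity
= (not not p or not p and not not p or p and not not p) and t   — complement / identity
= (not not p or not not p) and t   — distribution
= not not p and t   — idempotence
= p and t   — double negation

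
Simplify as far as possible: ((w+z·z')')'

((w+z·z')')'
= (w')'   (complement / identity)
= w   (double negation)

w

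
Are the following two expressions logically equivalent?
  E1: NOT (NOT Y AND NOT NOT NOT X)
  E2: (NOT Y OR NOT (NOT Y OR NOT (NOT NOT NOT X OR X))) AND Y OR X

Yes

E1: NOT (NOT Y AND NOT NOT NOT X)
    = NOT (NOT Y AND NOT X)   (double negation)
    = Y OR X   (De Morgan)
E2: (NOT Y OR NOT (NOT Y OR NOT (NOT NOT NOT X OR X))) AND Y OR X
    = (NOT Y OR Y AND (NOT NOT NOT X OR X)) AND Y OR X   (De Morgan)
    = (NOT Y OR Y AND (NOT X OR X)) AND Y OR X   (double negation)
    = (NOT Y OR Y) AND Y OR X   (complement / identity)
    = Y OR X   (complement / identity)
Both reduce to Y OR X, so they are equivalent.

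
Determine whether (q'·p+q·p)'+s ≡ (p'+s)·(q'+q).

Yes

E1: (q'·p+q·p)'+s
    = p'+s
E2: (p'+s)·(q'+q)
    = p'+s
Both reduce to p'+s, so they are equivalent.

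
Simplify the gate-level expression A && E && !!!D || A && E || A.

A

A && E && !!!D || A && E || A
= A && E && !D || A && E || A   [double negation]
= A && E || A   [absorption]
= A   [absorption]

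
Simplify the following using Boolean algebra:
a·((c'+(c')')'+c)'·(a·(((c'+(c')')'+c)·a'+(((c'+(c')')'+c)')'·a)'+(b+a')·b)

a·c'

a·((c'+(c')')'+c)'·(a·(((c'+(c')')'+c)·a'+(((c'+(c')')'+c)')'·a)'+(b+a')·b)
= a·((c'+(c')')'+c)'·(a·(((c'+(c')')'+c)·a'+((c'+(c')')'+c)·a)'+(b+a')·b)   — double negation
= a·((c'+(c')')'+c)'·(a·((c'+(c')')'+c)'+(b+a')·b)   — distribution
= a·((c'+(c')')'+c)'·(a·((c'+(c')')'+c)'+b)   — absorption
= a·((c'+(c')')'+c)'   — absorption
= a·(c·c'+c)'   — De Morgan
= a·c'   — complement / identity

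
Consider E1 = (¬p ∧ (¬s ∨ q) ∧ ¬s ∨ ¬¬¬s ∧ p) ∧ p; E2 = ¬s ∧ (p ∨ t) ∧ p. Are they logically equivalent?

E1: (¬p ∧ (¬s ∨ q) ∧ ¬s ∨ ¬¬¬s ∧ p) ∧ p
    = (¬p ∧ (¬s ∨ q) ∧ ¬s ∨ ¬s ∧ p) ∧ p   [double negation]
    = (¬p ∧ ¬s ∨ ¬s ∧ p) ∧ p   [absorption]
    = ¬s ∧ p   [distribution]
E2: ¬s ∧ (p ∨ t) ∧ p
    = ¬s ∧ p   [absorption]
Both reduce to ¬s ∧ p, so they are equivalent.

Yes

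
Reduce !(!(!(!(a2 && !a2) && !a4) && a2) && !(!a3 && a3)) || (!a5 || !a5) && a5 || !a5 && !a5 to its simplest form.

!(!(!(!(a2 && !a2) && !a4) && a2) && !(!a3 && a3)) || (!a5 || !a5) && a5 || !a5 && !a5
= !(!((a2 && !a2 || a4) && a2) && !(!a3 && a3)) || (!a5 || !a5) && a5 || !a5 && !a5   (De Morgan)
= (a2 && !a2 || a4) && a2 || !a3 && a3 || (!a5 || !a5) && a5 || !a5 && !a5   (De Morgan)
= a4 && a2 || !a3 && a3 || (!a5 || !a5) && a5 || !a5 && !a5   (complement / identity)
= a4 && a2 || !a3 && a3 || !a5 && a5 || !a5 && !a5   (idempotence)
= a4 && a2 || !a3 && a3 || !a5   (distribution)
= a4 && a2 || !a5   (complement / identity)

a4 && a2 || !a5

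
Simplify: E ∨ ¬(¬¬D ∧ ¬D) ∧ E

E ∨ ¬(¬¬D ∧ ¬D) ∧ E
= E ∨ (¬D ∨ D) ∧ E
= E ∨ E
= E

E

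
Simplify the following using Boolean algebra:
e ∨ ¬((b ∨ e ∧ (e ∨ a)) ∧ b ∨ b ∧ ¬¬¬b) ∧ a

e ∨ ¬b ∧ a

e ∨ ¬((b ∨ e ∧ (e ∨ a)) ∧ b ∨ b ∧ ¬¬¬b) ∧ a
= e ∨ ¬((b ∨ e) ∧ b ∨ b ∧ ¬¬¬b) ∧ a   — absorption
= e ∨ ¬((b ∨ e) ∧ b ∨ b ∧ ¬b) ∧ a   — double negation
= e ∨ ¬(b ∨ b ∧ ¬b) ∧ a   — absorption
= e ∨ ¬b ∧ a   — complement / identity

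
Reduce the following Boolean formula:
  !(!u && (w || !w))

!(!u && (w || !w))
= !!u   [complement / identity]
= u   [double negation]

u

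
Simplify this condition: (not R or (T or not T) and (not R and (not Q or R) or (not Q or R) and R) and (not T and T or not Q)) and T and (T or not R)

(not R or not Q) and T

(not R or (T or not T) and (not R and (not Q or R) or (not Q or R) and R) and (not T and T or not Q)) and T and (T or not R)
= (not R or (T or not T) and (not R and (not Q or R) or (not Q or R) and R) and not Q) and T and (T or not R)   [complement / identity]
= (not R or (T or not T) and (not Q or R) and not Q) and T and (T or not R)   [distribution]
= (not R or (not Q or R) and not Q) and T and (T or not R)   [complement / identity]
= (not R or (not Q or R) and not Q) and T   [absorption]
= (not R or not Q) and T   [absorption]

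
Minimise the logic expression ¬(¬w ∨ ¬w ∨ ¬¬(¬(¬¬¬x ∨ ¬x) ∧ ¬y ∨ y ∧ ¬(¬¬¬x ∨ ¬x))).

w ∧ ¬x

¬(¬w ∨ ¬w ∨ ¬¬(¬(¬¬¬x ∨ ¬x) ∧ ¬y ∨ y ∧ ¬(¬¬¬x ∨ ¬x)))
= ¬(¬w ∨ ¬¬(¬(¬¬¬x ∨ ¬x) ∧ ¬y ∨ y ∧ ¬(¬¬¬x ∨ ¬x)))
= ¬(¬w ∨ ¬¬¬(¬¬¬x ∨ ¬x))
= ¬(¬w ∨ ¬¬¬(¬x ∨ ¬x))
= w ∧ ¬¬(¬x ∨ ¬x)
= w ∧ ¬(x ∧ x)
= w ∧ ¬x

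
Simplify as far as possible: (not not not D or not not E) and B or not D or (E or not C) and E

not D or E

(not not not D or not not E) and B or not D or (E or not C) and E
= (not not not D or not not E) and B or not D or E   — absorption
= (not not not D or E) and B or not D or E   — double negation
= (not D or E) and B or not D or E   — double negation
= not D or E   — absorption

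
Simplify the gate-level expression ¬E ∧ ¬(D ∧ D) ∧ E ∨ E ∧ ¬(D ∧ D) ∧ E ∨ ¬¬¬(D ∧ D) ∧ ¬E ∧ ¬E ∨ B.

¬D ∨ B

¬E ∧ ¬(D ∧ D) ∧ E ∨ E ∧ ¬(D ∧ D) ∧ E ∨ ¬¬¬(D ∧ D) ∧ ¬E ∧ ¬E ∨ B
= ¬E ∧ ¬(D ∧ D) ∧ E ∨ E ∧ ¬(D ∧ D) ∧ E ∨ ¬¬¬(D ∧ D) ∧ ¬E ∨ B   (idempotence)
= ¬(D ∧ D) ∧ E ∨ ¬¬¬(D ∧ D) ∧ ¬E ∨ B   (distribution)
= ¬(D ∧ D) ∧ E ∨ ¬(D ∧ D) ∧ ¬E ∨ B   (double negation)
= ¬(D ∧ D) ∨ B   (distribution)
= ¬D ∨ B   (idempotence)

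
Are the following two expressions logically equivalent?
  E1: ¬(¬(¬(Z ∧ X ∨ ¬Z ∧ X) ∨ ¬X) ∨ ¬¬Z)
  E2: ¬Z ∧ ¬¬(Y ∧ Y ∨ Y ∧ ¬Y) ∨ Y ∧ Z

No

E1: ¬(¬(¬(Z ∧ X ∨ ¬Z ∧ X) ∨ ¬X) ∨ ¬¬Z)
    = ¬(¬(¬X ∨ ¬X) ∨ ¬¬Z)
    = ¬(¬¬X ∨ ¬¬Z)
    = ¬X ∧ ¬Z
E2: ¬Z ∧ ¬¬(Y ∧ Y ∨ Y ∧ ¬Y) ∨ Y ∧ Z
    = ¬Z ∧ (Y ∧ Y ∨ Y ∧ ¬Y) ∨ Y ∧ Z
    = ¬Z ∧ Y ∨ Y ∧ Z
    = Y
These differ: at X=1, Y=1, Z=0, E1 = 0 but E2 = 1.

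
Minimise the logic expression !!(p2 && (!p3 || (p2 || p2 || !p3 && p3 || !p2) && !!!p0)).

p2 && (!p3 || !p0)

!!(p2 && (!p3 || (p2 || p2 || !p3 && p3 || !p2) && !!!p0))
= !!(p2 && (!p3 || (p2 || p2 || !p2) && !!!p0))   — complement / identity
= !!(p2 && (!p3 || (p2 || !p2) && !!!p0))   — idempotence
= !!(p2 && (!p3 || !!!p0))   — complement / identity
= !!(p2 && (!p3 || !p0))   — double negation
= p2 && (!p3 || !p0)   — double negation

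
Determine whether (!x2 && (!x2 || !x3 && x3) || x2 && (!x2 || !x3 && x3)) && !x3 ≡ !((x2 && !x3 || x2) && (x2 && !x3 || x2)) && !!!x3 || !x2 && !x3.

E1: (!x2 && (!x2 || !x3 && x3) || x2 && (!x2 || !x3 && x3)) && !x3
    = (!x2 || !x3 && x3) && !x3   — distribution
    = !x2 && !x3   — complement / identity
E2: !((x2 && !x3 || x2) && (x2 && !x3 || x2)) && !!!x3 || !x2 && !x3
    = !(x2 && !x3 || x2) && !!!x3 || !x2 && !x3   — idempotence
    = !(x2 && !x3 || x2) && !x3 || !x2 && !x3   — double negation
    = !x2 && !x3 || !x2 && !x3   — absorption
    = !x2 && !x3   — idempotence
Both reduce to !x2 && !x3, so they are equivalent.

Yes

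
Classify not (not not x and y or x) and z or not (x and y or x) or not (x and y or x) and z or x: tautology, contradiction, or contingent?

tautology

not (not not x and y or x) and z or not (x and y or x) or not (x and y or x) and z or x
= not (not not x and y or x) and z or not (x and y or x) or x   — absorption
= not (x and y or x) and z or not (x and y or x) or x   — double negation
= not (x and y or x) or x   — absorption
= not x or x   — absorption
= True   — complement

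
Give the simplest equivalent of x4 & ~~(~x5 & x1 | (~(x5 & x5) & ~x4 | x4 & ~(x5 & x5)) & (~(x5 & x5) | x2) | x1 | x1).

x4 & (~x5 | x1)

x4 & ~~(~x5 & x1 | (~(x5 & x5) & ~x4 | x4 & ~(x5 & x5)) & (~(x5 & x5) | x2) | x1 | x1)
= x4 & ~~(~x5 & x1 | ~(x5 & x5) & (~(x5 & x5) | x2) | x1 | x1)
= x4 & ~~(~x5 & x1 | ~(x5 & x5) & (~(x5 & x5) | x2) | x1)
= x4 & (~x5 & x1 | ~(x5 & x5) & (~(x5 & x5) | x2) | x1)
= x4 & (~x5 & x1 | ~(x5 & x5) | x1)
= x4 & (~x5 & x1 | ~x5 | x1)
= x4 & (~x5 | x1)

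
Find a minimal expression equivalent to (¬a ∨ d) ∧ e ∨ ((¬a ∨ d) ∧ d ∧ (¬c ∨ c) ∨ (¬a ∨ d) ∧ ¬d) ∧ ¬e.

¬a ∨ d

(¬a ∨ d) ∧ e ∨ ((¬a ∨ d) ∧ d ∧ (¬c ∨ c) ∨ (¬a ∨ d) ∧ ¬d) ∧ ¬e
= (¬a ∨ d) ∧ e ∨ ((¬a ∨ d) ∧ d ∨ (¬a ∨ d) ∧ ¬d) ∧ ¬e   [complement / identity]
= (¬a ∨ d) ∧ e ∨ (¬a ∨ d) ∧ ¬e   [distribution]
= ¬a ∨ d   [distribution]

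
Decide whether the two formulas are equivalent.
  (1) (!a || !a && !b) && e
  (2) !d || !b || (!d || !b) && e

No

E1: (!a || !a && !b) && e
    = !a && e   (absorption)
E2: !d || !b || (!d || !b) && e
    = !d || !b   (absorption)
These differ: at a=1, b=0, d=0, e=0, E1 = 0 but E2 = 1.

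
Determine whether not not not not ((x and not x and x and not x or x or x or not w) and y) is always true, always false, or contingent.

not not not not ((x and not x and x and not x or x or x or not w) and y)
= not not ((x and not x and x and not x or x or x or not w) and y)   — double negation
= not not ((x and not x or x or x or not w) and y)   — idempotence
= not not ((x or x or not w) and y)   — complement / identity
= (x or x or not w) and y   — double negation
= (x or not w) and y   — idempotence
This depends on w, x, y, so it is not a constant.

contingent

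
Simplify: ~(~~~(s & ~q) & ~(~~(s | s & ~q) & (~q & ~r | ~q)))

s & ~q

~(~~~(s & ~q) & ~(~~(s | s & ~q) & (~q & ~r | ~q)))
= ~(~~~(s & ~q) & ~(~~(s | s & ~q) & ~q))
= ~(~(s & ~q) & ~(~~(s | s & ~q) & ~q))
= ~(~(s & ~q) & ~(~~s & ~q))
= ~(~(s & ~q) & ~(s & ~q))
= s & ~q | s & ~q
= s & ~q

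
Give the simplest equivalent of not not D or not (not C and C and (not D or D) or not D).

D

not not D or not (not C and C and (not D or D) or not D)
= not not D or not (not C and C or not D)
= not not D or not not D
= not not D
= D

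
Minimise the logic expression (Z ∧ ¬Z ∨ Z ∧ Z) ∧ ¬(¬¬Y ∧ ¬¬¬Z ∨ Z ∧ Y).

(Z ∧ ¬Z ∨ Z ∧ Z) ∧ ¬(¬¬Y ∧ ¬¬¬Z ∨ Z ∧ Y)
= Z ∧ ¬(¬¬Y ∧ ¬¬¬Z ∨ Z ∧ Y)   — distribution
= Z ∧ ¬(Y ∧ ¬¬¬Z ∨ Z ∧ Y)   — double negation
= Z ∧ ¬(Y ∧ ¬Z ∨ Z ∧ Y)   — double negation
= Z ∧ ¬Y   — distribution

Z ∧ ¬Y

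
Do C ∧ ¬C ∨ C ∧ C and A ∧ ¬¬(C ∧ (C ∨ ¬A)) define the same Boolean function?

E1: C ∧ ¬C ∨ C ∧ C
    = C   (distribution)
E2: A ∧ ¬¬(C ∧ (C ∨ ¬A))
    = A ∧ ¬¬C   (absorption)
    = A ∧ C   (double negation)
These differ: at A=0, C=1, E1 = 1 but E2 = 0.

No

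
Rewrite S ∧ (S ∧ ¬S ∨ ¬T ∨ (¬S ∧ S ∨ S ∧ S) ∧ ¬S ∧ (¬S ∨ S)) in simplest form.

S ∧ (S ∧ ¬S ∨ ¬T ∨ (¬S ∧ S ∨ S ∧ S) ∧ ¬S ∧ (¬S ∨ S))
= S ∧ (¬T ∨ (¬S ∧ S ∨ S ∧ S) ∧ ¬S ∧ (¬S ∨ S))   — complement / identity
= S ∧ (¬T ∨ S ∧ ¬S ∧ (¬S ∨ S))   — distribution
= S ∧ (¬T ∨ S ∧ ¬S)   — complement / identity
= S ∧ ¬T   — complement / identity

S ∧ ¬T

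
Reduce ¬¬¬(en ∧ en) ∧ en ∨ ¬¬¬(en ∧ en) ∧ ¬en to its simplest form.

¬en

¬¬¬(en ∧ en) ∧ en ∨ ¬¬¬(en ∧ en) ∧ ¬en
= ¬¬¬(en ∧ en)   [distribution]
= ¬(en ∧ en)   [double negation]
= ¬en   [idempotence]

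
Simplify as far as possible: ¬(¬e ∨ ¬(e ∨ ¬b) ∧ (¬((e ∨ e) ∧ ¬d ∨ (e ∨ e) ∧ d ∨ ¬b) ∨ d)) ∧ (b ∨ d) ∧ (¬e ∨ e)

e ∧ (b ∨ d)

¬(¬e ∨ ¬(e ∨ ¬b) ∧ (¬((e ∨ e) ∧ ¬d ∨ (e ∨ e) ∧ d ∨ ¬b) ∨ d)) ∧ (b ∨ d) ∧ (¬e ∨ e)
= ¬(¬e ∨ ¬(e ∨ ¬b) ∧ (¬(e ∨ e ∨ ¬b) ∨ d)) ∧ (b ∨ d) ∧ (¬e ∨ e)   — distribution
= ¬(¬e ∨ ¬(e ∨ ¬b) ∧ (¬(e ∨ e ∨ ¬b) ∨ d)) ∧ (b ∨ d)   — complement / identity
= ¬(¬e ∨ ¬(e ∨ ¬b) ∧ (¬(e ∨ ¬b) ∨ d)) ∧ (b ∨ d)   — idempotence
= ¬(¬e ∨ ¬(e ∨ ¬b)) ∧ (b ∨ d)   — absorption
= e ∧ (e ∨ ¬b) ∧ (b ∨ d)   — De Morgan
= e ∧ (b ∨ d)   — absorption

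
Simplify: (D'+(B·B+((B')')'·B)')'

D·B

(D'+(B·B+((B')')'·B)')'
= D·(B·B+((B')')'·B)
= D·(B·B+B'·B)
= D·B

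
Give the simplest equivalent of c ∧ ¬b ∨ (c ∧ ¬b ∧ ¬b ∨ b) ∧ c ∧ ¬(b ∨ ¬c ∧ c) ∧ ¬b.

c ∧ ¬b

c ∧ ¬b ∨ (c ∧ ¬b ∧ ¬b ∨ b) ∧ c ∧ ¬(b ∨ ¬c ∧ c) ∧ ¬b
= c ∧ ¬b ∨ (c ∧ ¬b ∧ ¬b ∨ b) ∧ c ∧ ¬b ∧ ¬b   (complement / identity)
= c ∧ ¬b ∨ c ∧ ¬b ∧ ¬b   (absorption)
= c ∧ ¬b   (absorption)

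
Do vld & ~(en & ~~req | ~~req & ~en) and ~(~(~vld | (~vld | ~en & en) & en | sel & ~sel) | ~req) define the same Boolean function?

No

E1: vld & ~(en & ~~req | ~~req & ~en)
    = vld & ~~~req   [distribution]
    = vld & ~req   [double negation]
E2: ~(~(~vld | (~vld | ~en & en) & en | sel & ~sel) | ~req)
    = ~(~(~vld | (~vld | ~en & en) & en) | ~req)   [complement / identity]
    = ~(~(~vld | ~vld & en) | ~req)   [complement / identity]
    = ~(~~vld | ~req)   [absorption]
    = ~vld & req   [De Morgan]
These differ: at en=0, req=1, sel=0, vld=0, E1 = 0 but E2 = 1.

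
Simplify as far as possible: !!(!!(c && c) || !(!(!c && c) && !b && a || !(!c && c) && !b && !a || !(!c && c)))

c

!!(!!(c && c) || !(!(!c && c) && !b && a || !(!c && c) && !b && !a || !(!c && c)))
= !(!(c && c) && (!(!c && c) && !b && a || !(!c && c) && !b && !a || !(!c && c)))   (De Morgan)
= !(!(c && c) && (!(!c && c) && !b || !(!c && c)))   (distribution)
= !(!(c && c) && !(!c && c))   (absorption)
= c && c || !c && c   (De Morgan)
= c   (distribution)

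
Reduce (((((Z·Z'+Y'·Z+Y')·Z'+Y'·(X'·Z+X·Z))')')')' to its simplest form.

(((((Z·Z'+Y'·Z+Y')·Z'+Y'·(X'·Z+X·Z))')')')'
= (((((Z·Z'+Y'·Z+Y')·Z'+Y'·Z)')')')'   (distribution)
= (((((Y'·Z+Y')·Z'+Y'·Z)')')')'   (complement / identity)
= (((Y'·Z+Y')·Z'+Y'·Z)')'   (double negation)
= (Y'·Z+Y')·Z'+Y'·Z   (double negation)
= Y'·Z'+Y'·Z   (absorption)
= Y'   (distribution)

Y'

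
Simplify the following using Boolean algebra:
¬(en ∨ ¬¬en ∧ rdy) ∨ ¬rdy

¬(en ∨ ¬¬en ∧ rdy) ∨ ¬rdy
= ¬(en ∨ en ∧ rdy) ∨ ¬rdy   — double negation
= ¬en ∨ ¬rdy   — absorption

¬en ∨ ¬rdy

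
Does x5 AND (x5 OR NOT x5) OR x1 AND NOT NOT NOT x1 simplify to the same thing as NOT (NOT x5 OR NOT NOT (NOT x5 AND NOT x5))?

Yes

E1: x5 AND (x5 OR NOT x5) OR x1 AND NOT NOT NOT x1
    = x5 AND (x5 OR NOT x5) OR x1 AND NOT x1   — double negation
    = x5 AND (x5 OR NOT x5)   — complement / identity
    = x5   — complement / identity
E2: NOT (NOT x5 OR NOT NOT (NOT x5 AND NOT x5))
    = NOT (NOT x5 OR NOT NOT NOT x5)   — idempotence
    = NOT (NOT x5 OR NOT x5)   — double negation
    = NOT NOT x5   — idempotence
    = x5   — double negation
Both reduce to x5, so they are equivalent.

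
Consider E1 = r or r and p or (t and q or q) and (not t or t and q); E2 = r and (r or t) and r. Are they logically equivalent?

No

E1: r or r and p or (t and q or q) and (not t or t and q)
    = r or r and p or t and q or q and not t   [distribution]
    = r or t and q or q and not t   [absorption]
    = r or q   [distribution]
E2: r and (r or t) and r
    = r and r   [absorption]
    = r   [idempotence]
These differ: at p=1, q=1, r=0, t=0, E1 = 1 but E2 = 0.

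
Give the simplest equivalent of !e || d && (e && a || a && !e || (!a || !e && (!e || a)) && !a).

!e || d

!e || d && (e && a || a && !e || (!a || !e && (!e || a)) && !a)
= !e || d && (e && a || a && !e || (!a || !e) && !a)   — absorption
= !e || d && (a || (!a || !e) && !a)   — distribution
= !e || d && (a || !a)   — absorption
= !e || d   — complement / identity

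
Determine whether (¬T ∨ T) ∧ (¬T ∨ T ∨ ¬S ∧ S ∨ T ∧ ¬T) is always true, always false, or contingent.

always true

(¬T ∨ T) ∧ (¬T ∨ T ∨ ¬S ∧ S ∨ T ∧ ¬T)
= (¬T ∨ T) ∧ (¬T ∨ T ∨ T ∧ ¬T)   (complement / identity)
= (¬T ∨ T) ∧ (¬T ∨ T)   (complement / identity)
= ¬T ∨ T   (idempotence)
= True   (complement)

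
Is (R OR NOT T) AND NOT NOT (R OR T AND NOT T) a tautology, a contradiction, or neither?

neither

(R OR NOT T) AND NOT NOT (R OR T AND NOT T)
= (R OR NOT T) AND (R OR T AND NOT T)
= (R OR NOT T) AND R
= R
This depends on R, so it is not a constant.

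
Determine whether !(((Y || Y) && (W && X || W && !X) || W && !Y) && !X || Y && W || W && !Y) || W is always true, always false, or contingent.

always true

!(((Y || Y) && (W && X || W && !X) || W && !Y) && !X || Y && W || W && !Y) || W
= !(((Y || Y) && W || W && !Y) && !X || Y && W || W && !Y) || W   [distribution]
= !((Y && W || W && !Y) && !X || Y && W || W && !Y) || W   [idempotence]
= !(Y && W || W && !Y) || W   [absorption]
= !W || W   [distribution]
= true   [complement]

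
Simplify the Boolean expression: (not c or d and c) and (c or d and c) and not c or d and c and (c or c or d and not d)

d and c

(not c or d and c) and (c or d and c) and not c or d and c and (c or c or d and not d)
= (not c and c or d and c) and not c or d and c and (c or c or d and not d)   [distribution]
= d and c and not c or d and c and (c or c or d and not d)   [complement / identity]
= d and c and not c or d and c and (c or c)   [complement / identity]
= d and c and not c or d and c and c   [idempotence]
= d and c   [distribution]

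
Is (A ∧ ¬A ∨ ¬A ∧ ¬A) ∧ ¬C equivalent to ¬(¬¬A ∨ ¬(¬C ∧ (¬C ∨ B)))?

Yes

E1: (A ∧ ¬A ∨ ¬A ∧ ¬A) ∧ ¬C
    = ¬A ∧ ¬C   [distribution]
E2: ¬(¬¬A ∨ ¬(¬C ∧ (¬C ∨ B)))
    = ¬(¬¬A ∨ ¬¬C)   [absorption]
    = ¬A ∧ ¬C   [De Morgan]
Both reduce to ¬A ∧ ¬C, so they are equivalent.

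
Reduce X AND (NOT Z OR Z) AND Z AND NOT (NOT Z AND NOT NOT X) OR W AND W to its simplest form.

X AND Z OR W

X AND (NOT Z OR Z) AND Z AND NOT (NOT Z AND NOT NOT X) OR W AND W
= X AND Z AND NOT (NOT Z AND NOT NOT X) OR W AND W   (complement / identity)
= X AND Z AND NOT (NOT Z AND NOT NOT X) OR W   (idempotence)
= X AND Z AND (Z OR NOT X) OR W   (De Morgan)
= X AND Z OR W   (absorption)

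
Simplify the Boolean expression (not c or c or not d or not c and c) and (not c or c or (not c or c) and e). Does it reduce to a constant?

True

(not c or c or not d or not c and c) and (not c or c or (not c or c) and e)
= (not c or c or not d or not c and c) and (not c or c)   [absorption]
= (not c or c or not d) and (not c or c)   [complement / identity]
= not c or c   [absorption]
= True   [complement]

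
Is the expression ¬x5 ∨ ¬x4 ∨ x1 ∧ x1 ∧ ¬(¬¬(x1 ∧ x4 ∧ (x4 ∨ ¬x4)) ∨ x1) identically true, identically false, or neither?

¬x5 ∨ ¬x4 ∨ x1 ∧ x1 ∧ ¬(¬¬(x1 ∧ x4 ∧ (x4 ∨ ¬x4)) ∨ x1)
= ¬x5 ∨ ¬x4 ∨ x1 ∧ x1 ∧ ¬(¬¬(x1 ∧ x4) ∨ x1)   (complement / identity)
= ¬x5 ∨ ¬x4 ∨ x1 ∧ x1 ∧ ¬(x1 ∧ x4 ∨ x1)   (double negation)
= ¬x5 ∨ ¬x4 ∨ x1 ∧ x1 ∧ ¬x1   (absorption)
= ¬x5 ∨ ¬x4 ∨ x1 ∧ ¬x1   (idempotence)
= ¬x5 ∨ ¬x4   (complement / identity)
This depends on x4, x5, so it is not a constant.

neither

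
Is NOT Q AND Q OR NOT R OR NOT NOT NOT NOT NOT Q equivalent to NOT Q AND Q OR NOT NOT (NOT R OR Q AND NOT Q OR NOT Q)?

Yes

E1: NOT Q AND Q OR NOT R OR NOT NOT NOT NOT NOT Q
    = NOT Q AND Q OR NOT R OR NOT NOT NOT Q   — double negation
    = NOT Q AND Q OR NOT R OR NOT Q   — double negation
    = NOT R OR NOT Q   — complement / identity
E2: NOT Q AND Q OR NOT NOT (NOT R OR Q AND NOT Q OR NOT Q)
    = NOT NOT (NOT R OR Q AND NOT Q OR NOT Q)   — complement / identity
    = NOT NOT (NOT R OR NOT Q)   — complement / identity
    = NOT R OR NOT Q   — double negation
Both reduce to NOT R OR NOT Q, so they are equivalent.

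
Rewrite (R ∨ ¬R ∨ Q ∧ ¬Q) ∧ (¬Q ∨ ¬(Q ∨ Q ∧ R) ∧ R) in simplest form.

¬Q

(R ∨ ¬R ∨ Q ∧ ¬Q) ∧ (¬Q ∨ ¬(Q ∨ Q ∧ R) ∧ R)
= (R ∨ ¬R ∨ Q ∧ ¬Q) ∧ (¬Q ∨ ¬Q ∧ R)   — absorption
= (R ∨ ¬R ∨ Q ∧ ¬Q) ∧ ¬Q   — absorption
= (R ∨ ¬R) ∧ ¬Q   — complement / identity
= ¬Q   — complement / identity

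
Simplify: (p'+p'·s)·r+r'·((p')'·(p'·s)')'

(p'+p'·s)·r+r'·((p')'·(p'·s)')'
= (p'+p'·s)·r+r'·(p'+p'·s)   [De Morgan]
= p'+p'·s   [distribution]
= p'   [absorption]

p'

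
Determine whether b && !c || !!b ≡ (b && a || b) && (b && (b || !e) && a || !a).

Yes

E1: b && !c || !!b
    = b && !c || b
    = b
E2: (b && a || b) && (b && (b || !e) && a || !a)
    = (b && a || b) && (b && a || !a)
    = b && !a || b && a
    = b
Both reduce to b, so they are equivalent.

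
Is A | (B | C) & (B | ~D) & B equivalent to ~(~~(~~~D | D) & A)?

No

E1: A | (B | C) & (B | ~D) & B
    = A | (B | C) & B
    = A | B
E2: ~(~~(~~~D | D) & A)
    = ~(~~(~D | D) & A)
    = ~((~D | D) & A)
    = ~A
These differ: at A=1, B=0, C=0, D=1, E1 = 1 but E2 = 0.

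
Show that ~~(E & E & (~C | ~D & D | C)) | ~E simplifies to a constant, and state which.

1

~~(E & E & (~C | ~D & D | C)) | ~E
= ~~(E & E & (~C | C)) | ~E
= ~~(E & E) | ~E
= E & E | ~E
= E | ~E
= 1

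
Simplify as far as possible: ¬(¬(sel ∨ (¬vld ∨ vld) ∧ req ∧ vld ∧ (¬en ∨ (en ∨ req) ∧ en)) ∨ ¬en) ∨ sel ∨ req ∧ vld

¬(¬(sel ∨ (¬vld ∨ vld) ∧ req ∧ vld ∧ (¬en ∨ (en ∨ req) ∧ en)) ∨ ¬en) ∨ sel ∨ req ∧ vld
= ¬(¬(sel ∨ (¬vld ∨ vld) ∧ req ∧ vld ∧ (¬en ∨ en)) ∨ ¬en) ∨ sel ∨ req ∧ vld   — absorption
= ¬(¬(sel ∨ (¬vld ∨ vld) ∧ req ∧ vld) ∨ ¬en) ∨ sel ∨ req ∧ vld   — complement / identity
= ¬(¬(sel ∨ req ∧ vld) ∨ ¬en) ∨ sel ∨ req ∧ vld   — complement / identity
= (sel ∨ req ∧ vld) ∧ en ∨ sel ∨ req ∧ vld   — De Morgan
= sel ∨ req ∧ vld   — absorption

sel ∨ req ∧ vld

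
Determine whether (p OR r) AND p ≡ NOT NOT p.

E1: (p OR r) AND p
    = p   (absorption)
E2: NOT NOT p
    = p   (double negation)
Both reduce to p, so they are equivalent.

Yes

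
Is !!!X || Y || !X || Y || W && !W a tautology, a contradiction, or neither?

!!!X || Y || !X || Y || W && !W
= !!!X || Y || !X || Y   (complement / identity)
= !X || Y || !X || Y   (double negation)
= !X || Y   (idempotence)
This depends on X, Y, so it is not a constant.

neither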